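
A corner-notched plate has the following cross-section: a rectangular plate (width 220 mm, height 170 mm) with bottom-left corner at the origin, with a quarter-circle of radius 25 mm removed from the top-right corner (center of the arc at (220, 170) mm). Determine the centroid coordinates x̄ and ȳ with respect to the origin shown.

x̄ = 108.68 mm, ȳ = 84.01 mm

Part | A | x̄ᵢ | ȳᵢ | A·x̄ᵢ | A·ȳᵢ
plate | 37400.00 | 110.00 | 85.00 | 4114000.00 | 3179000.00
removed quarter-circle | -490.87 | 209.39 | 159.39 | -102783.91 | -78240.22
Σ | 36909.13 |  |  | 4011216.09 | 3100759.78
x̄ = 4011216.09 / 36909.13 = 108.68 mm
ȳ = 3100759.78 / 36909.13 = 84.01 mm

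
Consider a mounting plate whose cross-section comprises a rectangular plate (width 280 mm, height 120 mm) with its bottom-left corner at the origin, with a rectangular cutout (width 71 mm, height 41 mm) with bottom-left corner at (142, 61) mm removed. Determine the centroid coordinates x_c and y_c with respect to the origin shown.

Part | A | x̄ᵢ | ȳᵢ | A·x̄ᵢ | A·ȳᵢ
plate | 33600.00 | 140.00 | 60.00 | 4704000.00 | 2016000.00
hole | -2911.00 | 177.50 | 81.50 | -516702.50 | -237246.50
Σ | 30689.00 |  |  | 4187297.50 | 1778753.50
x_c = 4187297.50 / 30689.00 = 136.44 mm
y_c = 1778753.50 / 30689.00 = 57.96 mm

x_c = 136.44 mm, y_c = 57.96 mm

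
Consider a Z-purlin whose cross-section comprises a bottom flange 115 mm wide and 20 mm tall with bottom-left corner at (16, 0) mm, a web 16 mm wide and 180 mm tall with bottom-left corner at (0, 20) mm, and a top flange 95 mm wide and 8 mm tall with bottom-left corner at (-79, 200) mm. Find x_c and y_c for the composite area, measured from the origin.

x_c = 28.31 mm, y_c = 83.31 mm

bottom flange: A = 115 × 20 = 2300.00, centroid at (73.50, 10.00).
web: A = 16 × 180 = 2880.00, centroid at (8.00, 110.00).
top flange: A = 95 × 8 = 760.00, centroid at (-31.50, 204.00).
ΣA = 5940.00 mm²
ΣAx_c = (2300.00)(73.50) + (2880.00)(8.00) + (760.00)(-31.50) = 168150.00 mm³
ΣAy_c = (2300.00)(10.00) + (2880.00)(110.00) + (760.00)(204.00) = 494840.00 mm³
x_c = 168150.00 / 5940.00 = 28.31 mm
y_c = 494840.00 / 5940.00 = 83.31 mm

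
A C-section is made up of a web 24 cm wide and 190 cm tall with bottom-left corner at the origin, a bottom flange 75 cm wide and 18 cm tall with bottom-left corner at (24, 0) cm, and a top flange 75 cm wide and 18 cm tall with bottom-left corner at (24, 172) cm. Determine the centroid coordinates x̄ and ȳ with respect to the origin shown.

Part | A | x̄ᵢ | ȳᵢ | A·x̄ᵢ | A·ȳᵢ
web | 4560.00 | 12.00 | 95.00 | 54720.00 | 433200.00
bottom flange | 1350.00 | 61.50 | 9.00 | 83025.00 | 12150.00
top flange | 1350.00 | 61.50 | 181.00 | 83025.00 | 244350.00
Σ | 7260.00 |  |  | 220770.00 | 689700.00
x̄ = 220770.00 / 7260.00 = 30.41 cm
ȳ = 689700.00 / 7260.00 = 95.00 cm

x̄ = 30.41 cm, ȳ = 95.00 cm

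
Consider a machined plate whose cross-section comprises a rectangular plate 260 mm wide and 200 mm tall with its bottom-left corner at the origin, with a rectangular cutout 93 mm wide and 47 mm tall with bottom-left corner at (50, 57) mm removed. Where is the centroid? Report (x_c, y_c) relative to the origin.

x_c = 133.07 mm, y_c = 101.79 mm

plate: A = 260 × 200 = 52000.00, centroid at (130.00, 100.00).
hole: A = −(93 × 47) = -4371.00, centroid at (96.50, 80.50).
ΣA = 47629.00 mm², ΣAx_c = 6338198.50 mm³, ΣAy_c = 4848134.50 mm³.
x_c = 6338198.50/47629.00 = 133.07 mm; y_c = 4848134.50/47629.00 = 101.79 mm.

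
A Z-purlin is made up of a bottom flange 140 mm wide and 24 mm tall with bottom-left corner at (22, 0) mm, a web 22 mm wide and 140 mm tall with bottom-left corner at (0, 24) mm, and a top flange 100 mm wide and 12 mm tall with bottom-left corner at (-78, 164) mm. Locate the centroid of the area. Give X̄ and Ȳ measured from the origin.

Part | A | x̄ᵢ | ȳᵢ | A·x̄ᵢ | A·ȳᵢ
bottom flange | 3360.00 | 92.00 | 12.00 | 309120.00 | 40320.00
web | 3080.00 | 11.00 | 94.00 | 33880.00 | 289520.00
top flange | 1200.00 | -28.00 | 170.00 | -33600.00 | 204000.00
Σ | 7640.00 |  |  | 309400.00 | 533840.00
X̄ = 309400.00 / 7640.00 = 40.50 mm
Ȳ = 533840.00 / 7640.00 = 69.87 mm

X̄ = 40.50 mm, Ȳ = 69.87 mm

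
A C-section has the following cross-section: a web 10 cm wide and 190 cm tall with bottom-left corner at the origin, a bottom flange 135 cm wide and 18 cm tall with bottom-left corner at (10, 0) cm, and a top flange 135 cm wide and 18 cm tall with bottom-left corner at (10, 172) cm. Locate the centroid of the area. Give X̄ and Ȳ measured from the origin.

X̄ = 57.12 cm, Ȳ = 95.00 cm

web: A = 10 × 190 = 1900.00, centroid at (5.00, 95.00).
bottom flange: A = 135 × 18 = 2430.00, centroid at (77.50, 9.00).
top flange: A = 135 × 18 = 2430.00, centroid at (77.50, 181.00).
ΣA = 6760.00 cm², ΣAX̄ = 386150.00 cm³, ΣAȲ = 642200.00 cm³.
X̄ = 386150.00/6760.00 = 57.12 cm; Ȳ = 642200.00/6760.00 = 95.00 cm.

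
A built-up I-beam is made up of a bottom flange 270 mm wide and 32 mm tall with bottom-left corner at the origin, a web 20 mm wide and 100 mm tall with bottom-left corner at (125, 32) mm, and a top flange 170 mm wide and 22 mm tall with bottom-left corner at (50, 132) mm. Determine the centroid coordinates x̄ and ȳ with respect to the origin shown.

x̄ = 135.00 mm, ȳ = 58.21 mm

bottom flange: A = 270 × 32 = 8640.00, centroid at (135.00, 16.00).
web: A = 20 × 100 = 2000.00, centroid at (135.00, 82.00).
top flange: A = 170 × 22 = 3740.00, centroid at (135.00, 143.00).
ΣA = 14380.00 mm²
ΣAx̄ = (8640.00)(135.00) + (2000.00)(135.00) + (3740.00)(135.00) = 1941300.00 mm³
ΣAȳ = (8640.00)(16.00) + (2000.00)(82.00) + (3740.00)(143.00) = 837060.00 mm³
x̄ = 1941300.00 / 14380.00 = 135.00 mm
ȳ = 837060.00 / 14380.00 = 58.21 mm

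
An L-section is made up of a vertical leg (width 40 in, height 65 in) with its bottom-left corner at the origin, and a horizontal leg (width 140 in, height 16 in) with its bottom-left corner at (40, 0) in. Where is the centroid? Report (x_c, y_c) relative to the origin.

x_c = 61.65 in, y_c = 21.16 in

Part | A | x̄ᵢ | ȳᵢ | A·x̄ᵢ | A·ȳᵢ
vertical leg | 2600.00 | 20.00 | 32.50 | 52000.00 | 84500.00
horizontal leg | 2240.00 | 110.00 | 8.00 | 246400.00 | 17920.00
Σ | 4840.00 |  |  | 298400.00 | 102420.00
x_c = 298400.00 / 4840.00 = 61.65 in
y_c = 102420.00 / 4840.00 = 21.16 in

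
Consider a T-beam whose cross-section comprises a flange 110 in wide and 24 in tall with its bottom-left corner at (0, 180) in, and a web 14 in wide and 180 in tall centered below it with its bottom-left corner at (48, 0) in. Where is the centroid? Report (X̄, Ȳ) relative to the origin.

X̄ = 55.00 in, Ȳ = 142.19 in

web: A = 14 × 180 = 2520.00, centroid at (55.00, 90.00).
flange: A = 110 × 24 = 2640.00, centroid at (55.00, 192.00).
ΣA = 5160.00 in²
ΣAX̄ = (2520.00)(55.00) + (2640.00)(55.00) = 283800.00 in³
ΣAȲ = (2520.00)(90.00) + (2640.00)(192.00) = 733680.00 in³
X̄ = 283800.00 / 5160.00 = 55.00 in
Ȳ = 733680.00 / 5160.00 = 142.19 in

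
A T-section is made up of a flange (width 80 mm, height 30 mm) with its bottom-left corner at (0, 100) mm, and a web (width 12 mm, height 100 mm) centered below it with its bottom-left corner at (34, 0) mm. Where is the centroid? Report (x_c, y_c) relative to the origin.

web: A = 12 × 100 = 1200.00, centroid at (40.00, 50.00).
flange: A = 80 × 30 = 2400.00, centroid at (40.00, 115.00).
ΣA = 3600.00 mm², ΣAx_c = 144000.00 mm³, ΣAy_c = 336000.00 mm³.
x_c = 144000.00/3600.00 = 40.00 mm; y_c = 336000.00/3600.00 = 93.33 mm.

x_c = 40.00 mm, y_c = 93.33 mm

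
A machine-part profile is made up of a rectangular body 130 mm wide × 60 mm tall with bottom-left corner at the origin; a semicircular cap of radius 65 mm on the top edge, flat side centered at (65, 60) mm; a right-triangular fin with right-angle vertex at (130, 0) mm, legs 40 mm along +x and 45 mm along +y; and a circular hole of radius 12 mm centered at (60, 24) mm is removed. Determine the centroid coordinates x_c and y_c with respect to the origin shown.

rectangular body: A = 130 × 60 = 7800.00, centroid at (65.00, 30.00).
semicircular top: A = ½π·65² = 6636.61, centroid at (65.00, 87.59).
triangular fin: A = ½·40·45 = 900.00, centroid at (143.33, 15.00).
hole: A = −π·12² = -452.39, centroid at (60.00, 24.00).
ΣA = 14884.23 mm²
ΣAx_c = (7800.00)(65.00) + (6636.61)(65.00) + (900.00)(143.33) + (-452.39)(60.00) = 1040236.58 mm³
ΣAy_c = (7800.00)(30.00) + (6636.61)(87.59) + (900.00)(15.00) + (-452.39)(24.00) = 817922.86 mm³
x_c = 1040236.58 / 14884.23 = 69.89 mm
y_c = 817922.86 / 14884.23 = 54.95 mm

x_c = 69.89 mm, y_c = 54.95 mm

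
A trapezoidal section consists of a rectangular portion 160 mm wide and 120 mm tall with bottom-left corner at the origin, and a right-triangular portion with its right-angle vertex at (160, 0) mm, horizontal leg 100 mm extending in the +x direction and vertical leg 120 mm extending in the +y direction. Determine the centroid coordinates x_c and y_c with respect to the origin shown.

x_c = 106.98 mm, y_c = 55.24 mm

Part | A | x̄ᵢ | ȳᵢ | A·x̄ᵢ | A·ȳᵢ
rectangular portion | 19200.00 | 80.00 | 60.00 | 1536000.00 | 1152000.00
triangular portion | 6000.00 | 193.33 | 40.00 | 1160000.00 | 240000.00
Σ | 25200.00 |  |  | 2696000.00 | 1392000.00
x_c = 2696000.00 / 25200.00 = 106.98 mm
y_c = 1392000.00 / 25200.00 = 55.24 mm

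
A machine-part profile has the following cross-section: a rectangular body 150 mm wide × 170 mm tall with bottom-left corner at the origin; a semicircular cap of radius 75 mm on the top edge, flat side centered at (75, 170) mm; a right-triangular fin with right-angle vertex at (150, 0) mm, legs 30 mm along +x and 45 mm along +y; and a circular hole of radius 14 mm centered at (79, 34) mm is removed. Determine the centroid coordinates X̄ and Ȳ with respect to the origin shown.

X̄ = 76.60 mm, Ȳ = 114.55 mm

rectangular body: A = 150 × 170 = 25500.00, centroid at (75.00, 85.00).
semicircular top: A = ½π·75² = 8835.73, centroid at (75.00, 201.83).
triangular fin: A = ½·30·45 = 675.00, centroid at (160.00, 15.00).
hole: A = −π·14² = -615.75, centroid at (79.00, 34.00).
ΣA = 34394.98 mm², ΣAX̄ = 2634535.28 mm³, ΣAȲ = 3940013.41 mm³.
X̄ = 2634535.28/34394.98 = 76.60 mm; Ȳ = 3940013.41/34394.98 = 114.55 mm.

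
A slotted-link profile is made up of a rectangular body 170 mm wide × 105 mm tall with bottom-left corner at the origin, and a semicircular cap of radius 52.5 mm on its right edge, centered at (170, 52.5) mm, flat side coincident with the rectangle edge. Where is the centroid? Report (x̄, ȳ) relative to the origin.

rectangular body: A = 170 × 105 = 17850.00, centroid at (85.00, 52.50).
semicircular end: A = ½π·52.5² = 4329.51, centroid at (192.28, 52.50).
ΣA = 22179.51 mm²
ΣAx̄ = (17850.00)(85.00) + (4329.51)(192.28) = 2349735.00 mm³
ΣAȳ = (17850.00)(52.50) + (4329.51)(52.50) = 1164424.14 mm³
x̄ = 2349735.00 / 22179.51 = 105.94 mm
ȳ = 1164424.14 / 22179.51 = 52.50 mm

x̄ = 105.94 mm, ȳ = 52.50 mm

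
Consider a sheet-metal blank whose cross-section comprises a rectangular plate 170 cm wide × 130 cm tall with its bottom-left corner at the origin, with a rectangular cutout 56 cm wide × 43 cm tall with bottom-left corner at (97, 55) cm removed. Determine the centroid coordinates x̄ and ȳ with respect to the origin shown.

x̄ = 80.11 cm, ȳ = 63.59 cm

Part | A | x̄ᵢ | ȳᵢ | A·x̄ᵢ | A·ȳᵢ
plate | 22100.00 | 85.00 | 65.00 | 1878500.00 | 1436500.00
hole | -2408.00 | 125.00 | 76.50 | -301000.00 | -184212.00
Σ | 19692.00 |  |  | 1577500.00 | 1252288.00
x̄ = 1577500.00 / 19692.00 = 80.11 cm
ȳ = 1252288.00 / 19692.00 = 63.59 cm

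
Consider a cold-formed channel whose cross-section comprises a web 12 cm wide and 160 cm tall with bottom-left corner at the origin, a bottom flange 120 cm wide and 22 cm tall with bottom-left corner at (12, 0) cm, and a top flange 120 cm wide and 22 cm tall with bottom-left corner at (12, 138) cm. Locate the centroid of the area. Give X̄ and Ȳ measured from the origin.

X̄ = 54.40 cm, Ȳ = 80.00 cm

web: A = 12 × 160 = 1920.00, centroid at (6.00, 80.00).
bottom flange: A = 120 × 22 = 2640.00, centroid at (72.00, 11.00).
top flange: A = 120 × 22 = 2640.00, centroid at (72.00, 149.00).
ΣA = 7200.00 cm², ΣAX̄ = 391680.00 cm³, ΣAȲ = 576000.00 cm³.
X̄ = 391680.00/7200.00 = 54.40 cm; Ȳ = 576000.00/7200.00 = 80.00 cm.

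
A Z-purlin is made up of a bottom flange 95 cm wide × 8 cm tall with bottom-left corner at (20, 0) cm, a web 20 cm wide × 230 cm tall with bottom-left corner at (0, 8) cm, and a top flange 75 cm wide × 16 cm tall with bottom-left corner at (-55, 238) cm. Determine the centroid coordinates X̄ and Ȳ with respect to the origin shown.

X̄ = 11.63 cm, Ȳ = 131.71 cm

Part | A | x̄ᵢ | ȳᵢ | A·x̄ᵢ | A·ȳᵢ
bottom flange | 760.00 | 67.50 | 4.00 | 51300.00 | 3040.00
web | 4600.00 | 10.00 | 123.00 | 46000.00 | 565800.00
top flange | 1200.00 | -17.50 | 246.00 | -21000.00 | 295200.00
Σ | 6560.00 |  |  | 76300.00 | 864040.00
X̄ = 76300.00 / 6560.00 = 11.63 cm
Ȳ = 864040.00 / 6560.00 = 131.71 cm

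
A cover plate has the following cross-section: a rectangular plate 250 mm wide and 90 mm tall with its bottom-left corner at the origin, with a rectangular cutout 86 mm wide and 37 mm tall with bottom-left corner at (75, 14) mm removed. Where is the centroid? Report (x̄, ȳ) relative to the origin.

x̄ = 126.15 mm, ȳ = 47.06 mm

plate: A = 250 × 90 = 22500.00, centroid at (125.00, 45.00).
hole: A = −(86 × 37) = -3182.00, centroid at (118.00, 32.50).
ΣA = 19318.00 mm²
ΣAx̄ = (22500.00)(125.00) + (-3182.00)(118.00) = 2437024.00 mm³
ΣAȳ = (22500.00)(45.00) + (-3182.00)(32.50) = 909085.00 mm³
x̄ = 2437024.00 / 19318.00 = 126.15 mm
ȳ = 909085.00 / 19318.00 = 47.06 mm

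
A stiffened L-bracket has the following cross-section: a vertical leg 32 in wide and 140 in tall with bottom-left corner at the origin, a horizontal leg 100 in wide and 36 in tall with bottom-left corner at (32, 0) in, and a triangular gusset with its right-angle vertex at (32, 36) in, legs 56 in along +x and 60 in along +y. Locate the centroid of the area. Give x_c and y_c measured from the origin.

Part | A | x̄ᵢ | ȳᵢ | A·x̄ᵢ | A·ȳᵢ
vertical leg | 4480.00 | 16.00 | 70.00 | 71680.00 | 313600.00
horizontal leg | 3600.00 | 82.00 | 18.00 | 295200.00 | 64800.00
gusset | 1680.00 | 50.67 | 56.00 | 85120.00 | 94080.00
Σ | 9760.00 |  |  | 452000.00 | 472480.00
x_c = 452000.00 / 9760.00 = 46.31 in
y_c = 472480.00 / 9760.00 = 48.41 in

x_c = 46.31 in, y_c = 48.41 in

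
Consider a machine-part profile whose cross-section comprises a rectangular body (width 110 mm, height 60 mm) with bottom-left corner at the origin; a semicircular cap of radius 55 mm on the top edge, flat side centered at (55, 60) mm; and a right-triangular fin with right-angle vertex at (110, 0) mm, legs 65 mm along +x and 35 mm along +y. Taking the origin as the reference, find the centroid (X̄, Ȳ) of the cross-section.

rectangular body: A = 110 × 60 = 6600.00, centroid at (55.00, 30.00).
semicircular top: A = ½π·55² = 4751.66, centroid at (55.00, 83.34).
triangular fin: A = ½·65·35 = 1137.50, centroid at (131.67, 11.67).
ΣA = 12489.16 mm², ΣAX̄ = 774112.07 mm³, ΣAȲ = 607287.03 mm³.
X̄ = 774112.07/12489.16 = 61.98 mm; Ȳ = 607287.03/12489.16 = 48.63 mm.

X̄ = 61.98 mm, Ȳ = 48.63 mm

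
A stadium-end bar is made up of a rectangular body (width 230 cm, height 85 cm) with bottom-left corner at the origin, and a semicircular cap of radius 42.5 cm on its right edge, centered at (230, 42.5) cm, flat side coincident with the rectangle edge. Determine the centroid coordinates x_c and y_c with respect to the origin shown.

Part | A | x̄ᵢ | ȳᵢ | A·x̄ᵢ | A·ȳᵢ
rectangular body | 19550.00 | 115.00 | 42.50 | 2248250.00 | 830875.00
semicircular end | 2837.25 | 248.04 | 42.50 | 703744.78 | 120583.16
Σ | 22387.25 |  |  | 2951994.78 | 951458.16
x_c = 2951994.78 / 22387.25 = 131.86 cm
y_c = 951458.16 / 22387.25 = 42.50 cm

x_c = 131.86 cm, y_c = 42.50 cm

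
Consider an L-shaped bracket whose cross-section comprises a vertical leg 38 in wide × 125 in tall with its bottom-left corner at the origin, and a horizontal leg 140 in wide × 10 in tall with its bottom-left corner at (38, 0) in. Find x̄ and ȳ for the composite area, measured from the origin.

vertical leg: A = 38 × 125 = 4750.00, centroid at (19.00, 62.50).
horizontal leg: A = 140 × 10 = 1400.00, centroid at (108.00, 5.00).
ΣA = 6150.00 in²
ΣAx̄ = (4750.00)(19.00) + (1400.00)(108.00) = 241450.00 in³
ΣAȳ = (4750.00)(62.50) + (1400.00)(5.00) = 303875.00 in³
x̄ = 241450.00 / 6150.00 = 39.26 in
ȳ = 303875.00 / 6150.00 = 49.41 in

x̄ = 39.26 in, ȳ = 49.41 in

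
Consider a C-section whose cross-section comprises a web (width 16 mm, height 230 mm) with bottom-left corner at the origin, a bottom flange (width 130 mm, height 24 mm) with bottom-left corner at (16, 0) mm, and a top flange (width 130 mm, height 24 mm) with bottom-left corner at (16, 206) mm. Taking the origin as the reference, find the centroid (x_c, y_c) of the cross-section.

web: A = 16 × 230 = 3680.00, centroid at (8.00, 115.00).
bottom flange: A = 130 × 24 = 3120.00, centroid at (81.00, 12.00).
top flange: A = 130 × 24 = 3120.00, centroid at (81.00, 218.00).
ΣA = 9920.00 mm², ΣAx_c = 534880.00 mm³, ΣAy_c = 1140800.00 mm³.
x_c = 534880.00/9920.00 = 53.92 mm; y_c = 1140800.00/9920.00 = 115.00 mm.

x_c = 53.92 mm, y_c = 115.00 mm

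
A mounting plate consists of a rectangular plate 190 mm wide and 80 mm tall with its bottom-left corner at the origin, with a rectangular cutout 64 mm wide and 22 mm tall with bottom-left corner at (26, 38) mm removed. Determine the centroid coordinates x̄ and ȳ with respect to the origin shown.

plate: A = 190 × 80 = 15200.00, centroid at (95.00, 40.00).
hole: A = −(64 × 22) = -1408.00, centroid at (58.00, 49.00).
ΣA = 13792.00 mm², ΣAx̄ = 1362336.00 mm³, ΣAȳ = 539008.00 mm³.
x̄ = 1362336.00/13792.00 = 98.78 mm; ȳ = 539008.00/13792.00 = 39.08 mm.

x̄ = 98.78 mm, ȳ = 39.08 mm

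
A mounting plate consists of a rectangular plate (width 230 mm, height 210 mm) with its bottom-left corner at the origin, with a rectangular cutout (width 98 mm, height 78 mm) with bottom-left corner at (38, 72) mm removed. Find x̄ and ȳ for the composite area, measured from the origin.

plate: A = 230 × 210 = 48300.00, centroid at (115.00, 105.00).
hole: A = −(98 × 78) = -7644.00, centroid at (87.00, 111.00).
ΣA = 40656.00 mm², ΣAx̄ = 4889472.00 mm³, ΣAȳ = 4223016.00 mm³.
x̄ = 4889472.00/40656.00 = 120.26 mm; ȳ = 4223016.00/40656.00 = 103.87 mm.

x̄ = 120.26 mm, ȳ = 103.87 mm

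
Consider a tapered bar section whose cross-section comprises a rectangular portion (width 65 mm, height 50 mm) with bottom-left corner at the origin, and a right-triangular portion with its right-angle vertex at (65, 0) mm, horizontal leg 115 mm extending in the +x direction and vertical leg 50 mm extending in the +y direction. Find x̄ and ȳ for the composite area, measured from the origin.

rectangular portion: A = 65 × 50 = 3250.00, centroid at (32.50, 25.00).
triangular portion: A = ½·115·50 = 2875.00, centroid at (103.33, 16.67).
ΣA = 6125.00 mm²
ΣAx̄ = (3250.00)(32.50) + (2875.00)(103.33) = 402708.33 mm³
ΣAȳ = (3250.00)(25.00) + (2875.00)(16.67) = 129166.67 mm³
x̄ = 402708.33 / 6125.00 = 65.75 mm
ȳ = 129166.67 / 6125.00 = 21.09 mm

x̄ = 65.75 mm, ȳ = 21.09 mm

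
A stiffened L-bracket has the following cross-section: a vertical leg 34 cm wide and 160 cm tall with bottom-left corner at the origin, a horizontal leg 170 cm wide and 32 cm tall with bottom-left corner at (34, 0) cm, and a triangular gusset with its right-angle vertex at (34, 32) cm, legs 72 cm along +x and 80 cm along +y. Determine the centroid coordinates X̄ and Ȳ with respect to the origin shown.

X̄ = 65.91 cm, Ȳ = 50.23 cm

Part | A | x̄ᵢ | ȳᵢ | A·x̄ᵢ | A·ȳᵢ
vertical leg | 5440.00 | 17.00 | 80.00 | 92480.00 | 435200.00
horizontal leg | 5440.00 | 119.00 | 16.00 | 647360.00 | 87040.00
gusset | 2880.00 | 58.00 | 58.67 | 167040.00 | 168960.00
Σ | 13760.00 |  |  | 906880.00 | 691200.00
X̄ = 906880.00 / 13760.00 = 65.91 cm
Ȳ = 691200.00 / 13760.00 = 50.23 cm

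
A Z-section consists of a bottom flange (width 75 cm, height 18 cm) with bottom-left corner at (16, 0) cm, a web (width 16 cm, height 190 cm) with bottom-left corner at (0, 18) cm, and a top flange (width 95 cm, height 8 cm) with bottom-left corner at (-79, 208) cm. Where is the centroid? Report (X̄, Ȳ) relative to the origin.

X̄ = 14.10 cm, Ȳ = 100.35 cm

Part | A | x̄ᵢ | ȳᵢ | A·x̄ᵢ | A·ȳᵢ
bottom flange | 1350.00 | 53.50 | 9.00 | 72225.00 | 12150.00
web | 3040.00 | 8.00 | 113.00 | 24320.00 | 343520.00
top flange | 760.00 | -31.50 | 212.00 | -23940.00 | 161120.00
Σ | 5150.00 |  |  | 72605.00 | 516790.00
X̄ = 72605.00 / 5150.00 = 14.10 cm
Ȳ = 516790.00 / 5150.00 = 100.35 cm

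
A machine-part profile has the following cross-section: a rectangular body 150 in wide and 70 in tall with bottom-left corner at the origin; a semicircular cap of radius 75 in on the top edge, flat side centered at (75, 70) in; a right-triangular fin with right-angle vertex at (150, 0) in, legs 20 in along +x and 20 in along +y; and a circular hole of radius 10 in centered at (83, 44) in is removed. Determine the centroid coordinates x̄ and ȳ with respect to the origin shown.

x̄ = 75.72 in, ȳ = 65.28 in

rectangular body: A = 150 × 70 = 10500.00, centroid at (75.00, 35.00).
semicircular top: A = ½π·75² = 8835.73, centroid at (75.00, 101.83).
triangular fin: A = ½·20·20 = 200.00, centroid at (156.67, 6.67).
hole: A = −π·10² = -314.16, centroid at (83.00, 44.00).
ΣA = 19221.57 in²
ΣAx̄ = (10500.00)(75.00) + (8835.73)(75.00) + (200.00)(156.67) + (-314.16)(83.00) = 1455437.81 in³
ΣAȳ = (10500.00)(35.00) + (8835.73)(101.83) + (200.00)(6.67) + (-314.16)(44.00) = 1254761.38 in³
x̄ = 1455437.81 / 19221.57 = 75.72 in
ȳ = 1254761.38 / 19221.57 = 65.28 in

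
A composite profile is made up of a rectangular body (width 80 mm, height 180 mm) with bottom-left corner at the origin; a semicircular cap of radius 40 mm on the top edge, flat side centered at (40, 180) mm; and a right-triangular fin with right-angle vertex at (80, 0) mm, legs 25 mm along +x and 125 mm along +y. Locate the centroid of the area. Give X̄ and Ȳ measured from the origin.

Part | A | x̄ᵢ | ȳᵢ | A·x̄ᵢ | A·ȳᵢ
rectangular body | 14400.00 | 40.00 | 90.00 | 576000.00 | 1296000.00
semicircular top | 2513.27 | 40.00 | 196.98 | 100530.96 | 495056.01
triangular fin | 1562.50 | 88.33 | 41.67 | 138020.83 | 65104.17
Σ | 18475.77 |  |  | 814551.80 | 1856160.18
X̄ = 814551.80 / 18475.77 = 44.09 mm
Ȳ = 1856160.18 / 18475.77 = 100.46 mm

X̄ = 44.09 mm, Ȳ = 100.46 mm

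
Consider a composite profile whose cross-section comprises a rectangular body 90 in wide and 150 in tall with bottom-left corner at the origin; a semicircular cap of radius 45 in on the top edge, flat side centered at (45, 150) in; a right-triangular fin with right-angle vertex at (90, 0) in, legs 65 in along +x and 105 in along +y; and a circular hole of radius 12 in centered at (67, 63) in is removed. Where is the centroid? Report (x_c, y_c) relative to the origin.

Part | A | x̄ᵢ | ȳᵢ | A·x̄ᵢ | A·ȳᵢ
rectangular body | 13500.00 | 45.00 | 75.00 | 607500.00 | 1012500.00
semicircular top | 3180.86 | 45.00 | 169.10 | 143138.82 | 537879.38
triangular fin | 3412.50 | 111.67 | 35.00 | 381062.50 | 119437.50
hole | -452.39 | 67.00 | 63.00 | -30310.09 | -28500.53
Σ | 19640.97 |  |  | 1101391.23 | 1641316.36
x_c = 1101391.23 / 19640.97 = 56.08 in
y_c = 1641316.36 / 19640.97 = 83.57 in

x_c = 56.08 in, y_c = 83.57 in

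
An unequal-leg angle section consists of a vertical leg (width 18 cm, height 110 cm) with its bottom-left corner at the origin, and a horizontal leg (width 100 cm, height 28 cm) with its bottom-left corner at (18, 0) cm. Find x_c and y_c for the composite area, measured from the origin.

x_c = 43.56 cm, y_c = 30.98 cm

vertical leg: A = 18 × 110 = 1980.00, centroid at (9.00, 55.00).
horizontal leg: A = 100 × 28 = 2800.00, centroid at (68.00, 14.00).
ΣA = 4780.00 cm², ΣAx_c = 208220.00 cm³, ΣAy_c = 148100.00 cm³.
x_c = 208220.00/4780.00 = 43.56 cm; y_c = 148100.00/4780.00 = 30.98 cm.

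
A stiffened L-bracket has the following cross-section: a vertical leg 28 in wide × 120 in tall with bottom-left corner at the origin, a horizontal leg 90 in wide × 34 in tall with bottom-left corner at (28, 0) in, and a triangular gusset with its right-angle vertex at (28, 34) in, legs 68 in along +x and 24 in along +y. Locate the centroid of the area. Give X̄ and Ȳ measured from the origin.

vertical leg: A = 28 × 120 = 3360.00, centroid at (14.00, 60.00).
horizontal leg: A = 90 × 34 = 3060.00, centroid at (73.00, 17.00).
gusset: A = ½·68·24 = 816.00, centroid at (50.67, 42.00).
ΣA = 7236.00 in², ΣAX̄ = 311764.00 in³, ΣAȲ = 287892.00 in³.
X̄ = 311764.00/7236.00 = 43.09 in; Ȳ = 287892.00/7236.00 = 39.79 in.

X̄ = 43.09 in, Ȳ = 39.79 in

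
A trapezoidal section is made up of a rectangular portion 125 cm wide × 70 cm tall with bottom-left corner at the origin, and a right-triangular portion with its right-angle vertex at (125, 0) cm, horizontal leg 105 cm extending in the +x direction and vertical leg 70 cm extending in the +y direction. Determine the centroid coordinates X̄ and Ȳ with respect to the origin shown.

rectangular portion: A = 125 × 70 = 8750.00, centroid at (62.50, 35.00).
triangular portion: A = ½·105·70 = 3675.00, centroid at (160.00, 23.33).
ΣA = 12425.00 cm², ΣAX̄ = 1134875.00 cm³, ΣAȲ = 392000.00 cm³.
X̄ = 1134875.00/12425.00 = 91.34 cm; Ȳ = 392000.00/12425.00 = 31.55 cm.

X̄ = 91.34 cm, Ȳ = 31.55 cm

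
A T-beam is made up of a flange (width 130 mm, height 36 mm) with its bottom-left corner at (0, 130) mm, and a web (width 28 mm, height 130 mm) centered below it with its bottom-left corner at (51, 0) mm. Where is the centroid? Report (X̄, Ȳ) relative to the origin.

X̄ = 65.00 mm, Ȳ = 111.69 mm

Part | A | x̄ᵢ | ȳᵢ | A·x̄ᵢ | A·ȳᵢ
web | 3640.00 | 65.00 | 65.00 | 236600.00 | 236600.00
flange | 4680.00 | 65.00 | 148.00 | 304200.00 | 692640.00
Σ | 8320.00 |  |  | 540800.00 | 929240.00
X̄ = 540800.00 / 8320.00 = 65.00 mm
Ȳ = 929240.00 / 8320.00 = 111.69 mm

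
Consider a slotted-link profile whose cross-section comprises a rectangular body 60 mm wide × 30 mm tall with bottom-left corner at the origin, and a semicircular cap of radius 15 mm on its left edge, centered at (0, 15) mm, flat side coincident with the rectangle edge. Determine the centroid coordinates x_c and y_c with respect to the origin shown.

Part | A | x̄ᵢ | ȳᵢ | A·x̄ᵢ | A·ȳᵢ
rectangular body | 1800.00 | 30.00 | 15.00 | 54000.00 | 27000.00
semicircular end | 353.43 | -6.37 | 15.00 | -2250.00 | 5301.44
Σ | 2153.43 |  |  | 51750.00 | 32301.44
x_c = 51750.00 / 2153.43 = 24.03 mm
y_c = 32301.44 / 2153.43 = 15.00 mm

x_c = 24.03 mm, y_c = 15.00 mm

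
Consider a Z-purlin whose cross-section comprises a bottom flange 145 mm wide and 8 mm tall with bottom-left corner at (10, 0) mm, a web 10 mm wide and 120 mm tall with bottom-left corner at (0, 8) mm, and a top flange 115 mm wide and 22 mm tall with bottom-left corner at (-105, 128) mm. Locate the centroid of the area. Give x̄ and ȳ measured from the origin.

x̄ = -3.78 mm, ȳ = 89.55 mm

bottom flange: A = 145 × 8 = 1160.00, centroid at (82.50, 4.00).
web: A = 10 × 120 = 1200.00, centroid at (5.00, 68.00).
top flange: A = 115 × 22 = 2530.00, centroid at (-47.50, 139.00).
ΣA = 4890.00 mm²
ΣAx̄ = (1160.00)(82.50) + (1200.00)(5.00) + (2530.00)(-47.50) = -18475.00 mm³
ΣAȳ = (1160.00)(4.00) + (1200.00)(68.00) + (2530.00)(139.00) = 437910.00 mm³
x̄ = -18475.00 / 4890.00 = -3.78 mm
ȳ = 437910.00 / 4890.00 = 89.55 mm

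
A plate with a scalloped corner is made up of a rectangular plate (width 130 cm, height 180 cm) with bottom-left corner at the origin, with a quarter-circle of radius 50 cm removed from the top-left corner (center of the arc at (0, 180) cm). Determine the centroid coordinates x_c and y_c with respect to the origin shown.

x_c = 69.01 cm, y_c = 83.70 cm

plate: A = 130 × 180 = 23400.00, centroid at (65.00, 90.00).
removed quarter-circle: A = −¼π·50² = -1963.50, centroid at (21.22, 158.78).
ΣA = 21436.50 cm²
ΣAx_c = (23400.00)(65.00) + (-1963.50)(21.22) = 1479333.33 cm³
ΣAy_c = (23400.00)(90.00) + (-1963.50)(158.78) = 1794237.49 cm³
x_c = 1479333.33 / 21436.50 = 69.01 cm
y_c = 1794237.49 / 21436.50 = 83.70 cm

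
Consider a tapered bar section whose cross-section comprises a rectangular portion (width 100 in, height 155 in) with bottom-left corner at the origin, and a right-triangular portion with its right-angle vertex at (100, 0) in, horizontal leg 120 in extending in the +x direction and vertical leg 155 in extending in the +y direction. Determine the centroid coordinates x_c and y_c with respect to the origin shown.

x_c = 83.75 in, y_c = 67.81 in

rectangular portion: A = 100 × 155 = 15500.00, centroid at (50.00, 77.50).
triangular portion: A = ½·120·155 = 9300.00, centroid at (140.00, 51.67).
ΣA = 24800.00 in², ΣAx_c = 2077000.00 in³, ΣAy_c = 1681750.00 in³.
x_c = 2077000.00/24800.00 = 83.75 in; y_c = 1681750.00/24800.00 = 67.81 in.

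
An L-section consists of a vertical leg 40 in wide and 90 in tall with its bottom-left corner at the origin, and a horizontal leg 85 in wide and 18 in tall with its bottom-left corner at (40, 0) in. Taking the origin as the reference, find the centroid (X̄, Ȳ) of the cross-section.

vertical leg: A = 40 × 90 = 3600.00, centroid at (20.00, 45.00).
horizontal leg: A = 85 × 18 = 1530.00, centroid at (82.50, 9.00).
ΣA = 5130.00 in²
ΣAX̄ = (3600.00)(20.00) + (1530.00)(82.50) = 198225.00 in³
ΣAȲ = (3600.00)(45.00) + (1530.00)(9.00) = 175770.00 in³
X̄ = 198225.00 / 5130.00 = 38.64 in
Ȳ = 175770.00 / 5130.00 = 34.26 in

X̄ = 38.64 in, Ȳ = 34.26 in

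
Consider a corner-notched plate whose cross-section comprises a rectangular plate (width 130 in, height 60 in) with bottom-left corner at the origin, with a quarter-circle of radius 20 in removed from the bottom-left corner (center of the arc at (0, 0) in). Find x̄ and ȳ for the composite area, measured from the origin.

plate: A = 130 × 60 = 7800.00, centroid at (65.00, 30.00).
removed quarter-circle: A = −¼π·20² = -314.16, centroid at (8.49, 8.49).
ΣA = 7485.84 in², ΣAx̄ = 504333.33 in³, ΣAȳ = 231333.33 in³.
x̄ = 504333.33/7485.84 = 67.37 in; ȳ = 231333.33/7485.84 = 30.90 in.

x̄ = 67.37 in, ȳ = 30.90 in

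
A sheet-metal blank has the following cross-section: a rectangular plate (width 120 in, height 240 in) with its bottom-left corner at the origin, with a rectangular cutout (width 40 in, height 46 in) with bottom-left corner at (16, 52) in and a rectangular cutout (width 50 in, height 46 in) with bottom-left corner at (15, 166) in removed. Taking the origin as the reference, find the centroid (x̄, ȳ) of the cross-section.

x̄ = 63.66 in, ȳ = 116.92 in

Part | A | x̄ᵢ | ȳᵢ | A·x̄ᵢ | A·ȳᵢ
plate | 28800.00 | 60.00 | 120.00 | 1728000.00 | 3456000.00
hole 1 | -1840.00 | 36.00 | 75.00 | -66240.00 | -138000.00
hole 2 | -2300.00 | 40.00 | 189.00 | -92000.00 | -434700.00
Σ | 24660.00 |  |  | 1569760.00 | 2883300.00
x̄ = 1569760.00 / 24660.00 = 63.66 in
ȳ = 2883300.00 / 24660.00 = 116.92 in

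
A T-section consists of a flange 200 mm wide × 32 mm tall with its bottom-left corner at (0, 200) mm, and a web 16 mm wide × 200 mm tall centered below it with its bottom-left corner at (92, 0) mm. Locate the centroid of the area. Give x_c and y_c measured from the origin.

Part | A | x̄ᵢ | ȳᵢ | A·x̄ᵢ | A·ȳᵢ
web | 3200.00 | 100.00 | 100.00 | 320000.00 | 320000.00
flange | 6400.00 | 100.00 | 216.00 | 640000.00 | 1382400.00
Σ | 9600.00 |  |  | 960000.00 | 1702400.00
x_c = 960000.00 / 9600.00 = 100.00 mm
y_c = 1702400.00 / 9600.00 = 177.33 mm

x_c = 100.00 mm, y_c = 177.33 mm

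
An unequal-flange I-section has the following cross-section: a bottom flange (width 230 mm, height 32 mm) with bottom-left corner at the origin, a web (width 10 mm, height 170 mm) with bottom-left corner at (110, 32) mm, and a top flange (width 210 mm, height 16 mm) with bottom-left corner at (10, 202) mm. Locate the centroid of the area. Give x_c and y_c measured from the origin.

Part | A | x̄ᵢ | ȳᵢ | A·x̄ᵢ | A·ȳᵢ
bottom flange | 7360.00 | 115.00 | 16.00 | 846400.00 | 117760.00
web | 1700.00 | 115.00 | 117.00 | 195500.00 | 198900.00
top flange | 3360.00 | 115.00 | 210.00 | 386400.00 | 705600.00
Σ | 12420.00 |  |  | 1428300.00 | 1022260.00
x_c = 1428300.00 / 12420.00 = 115.00 mm
y_c = 1022260.00 / 12420.00 = 82.31 mm

x_c = 115.00 mm, y_c = 82.31 mm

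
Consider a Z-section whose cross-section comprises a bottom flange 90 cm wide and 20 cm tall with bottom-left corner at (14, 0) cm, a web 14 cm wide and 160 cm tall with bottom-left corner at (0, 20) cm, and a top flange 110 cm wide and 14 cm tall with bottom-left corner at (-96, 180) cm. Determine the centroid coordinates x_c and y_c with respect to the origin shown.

x_c = 10.53 cm, y_c = 94.98 cm

Part | A | x̄ᵢ | ȳᵢ | A·x̄ᵢ | A·ȳᵢ
bottom flange | 1800.00 | 59.00 | 10.00 | 106200.00 | 18000.00
web | 2240.00 | 7.00 | 100.00 | 15680.00 | 224000.00
top flange | 1540.00 | -41.00 | 187.00 | -63140.00 | 287980.00
Σ | 5580.00 |  |  | 58740.00 | 529980.00
x_c = 58740.00 / 5580.00 = 10.53 cm
y_c = 529980.00 / 5580.00 = 94.98 cm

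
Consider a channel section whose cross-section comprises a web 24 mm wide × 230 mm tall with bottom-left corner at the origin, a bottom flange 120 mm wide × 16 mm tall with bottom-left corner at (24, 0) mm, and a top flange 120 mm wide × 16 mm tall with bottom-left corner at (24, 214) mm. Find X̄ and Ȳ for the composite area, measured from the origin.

X̄ = 41.54 mm, Ȳ = 115.00 mm

web: A = 24 × 230 = 5520.00, centroid at (12.00, 115.00).
bottom flange: A = 120 × 16 = 1920.00, centroid at (84.00, 8.00).
top flange: A = 120 × 16 = 1920.00, centroid at (84.00, 222.00).
ΣA = 9360.00 mm²
ΣAX̄ = (5520.00)(12.00) + (1920.00)(84.00) + (1920.00)(84.00) = 388800.00 mm³
ΣAȲ = (5520.00)(115.00) + (1920.00)(8.00) + (1920.00)(222.00) = 1076400.00 mm³
X̄ = 388800.00 / 9360.00 = 41.54 mm
Ȳ = 1076400.00 / 9360.00 = 115.00 mm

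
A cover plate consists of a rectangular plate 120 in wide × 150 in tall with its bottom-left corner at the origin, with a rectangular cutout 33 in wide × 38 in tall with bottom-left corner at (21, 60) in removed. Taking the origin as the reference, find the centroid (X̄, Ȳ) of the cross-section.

X̄ = 61.68 in, Ȳ = 74.70 in

Part | A | x̄ᵢ | ȳᵢ | A·x̄ᵢ | A·ȳᵢ
plate | 18000.00 | 60.00 | 75.00 | 1080000.00 | 1350000.00
hole | -1254.00 | 37.50 | 79.00 | -47025.00 | -99066.00
Σ | 16746.00 |  |  | 1032975.00 | 1250934.00
X̄ = 1032975.00 / 16746.00 = 61.68 in
Ȳ = 1250934.00 / 16746.00 = 74.70 in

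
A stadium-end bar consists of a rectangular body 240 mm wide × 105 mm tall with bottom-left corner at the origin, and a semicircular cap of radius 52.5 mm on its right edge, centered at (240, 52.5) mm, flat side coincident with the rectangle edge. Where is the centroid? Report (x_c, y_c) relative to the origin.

rectangular body: A = 240 × 105 = 25200.00, centroid at (120.00, 52.50).
semicircular end: A = ½π·52.5² = 4329.51, centroid at (262.28, 52.50).
ΣA = 29529.51 mm², ΣAx_c = 4159550.52 mm³, ΣAy_c = 1550299.14 mm³.
x_c = 4159550.52/29529.51 = 140.86 mm; y_c = 1550299.14/29529.51 = 52.50 mm.

x_c = 140.86 mm, y_c = 52.50 mm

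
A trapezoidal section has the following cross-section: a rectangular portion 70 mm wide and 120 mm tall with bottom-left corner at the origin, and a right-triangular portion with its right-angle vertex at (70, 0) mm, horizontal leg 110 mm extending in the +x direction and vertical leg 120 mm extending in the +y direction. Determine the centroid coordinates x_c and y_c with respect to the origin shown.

x_c = 66.53 mm, y_c = 51.20 mm

rectangular portion: A = 70 × 120 = 8400.00, centroid at (35.00, 60.00).
triangular portion: A = ½·110·120 = 6600.00, centroid at (106.67, 40.00).
ΣA = 15000.00 mm², ΣAx_c = 998000.00 mm³, ΣAy_c = 768000.00 mm³.
x_c = 998000.00/15000.00 = 66.53 mm; y_c = 768000.00/15000.00 = 51.20 mm.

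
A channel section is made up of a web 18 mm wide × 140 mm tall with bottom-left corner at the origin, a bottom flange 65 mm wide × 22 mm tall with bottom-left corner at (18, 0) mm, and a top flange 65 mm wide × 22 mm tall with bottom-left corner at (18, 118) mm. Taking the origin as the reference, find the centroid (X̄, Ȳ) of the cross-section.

web: A = 18 × 140 = 2520.00, centroid at (9.00, 70.00).
bottom flange: A = 65 × 22 = 1430.00, centroid at (50.50, 11.00).
top flange: A = 65 × 22 = 1430.00, centroid at (50.50, 129.00).
ΣA = 5380.00 mm²
ΣAX̄ = (2520.00)(9.00) + (1430.00)(50.50) + (1430.00)(50.50) = 167110.00 mm³
ΣAȲ = (2520.00)(70.00) + (1430.00)(11.00) + (1430.00)(129.00) = 376600.00 mm³
X̄ = 167110.00 / 5380.00 = 31.06 mm
Ȳ = 376600.00 / 5380.00 = 70.00 mm

X̄ = 31.06 mm, Ȳ = 70.00 mm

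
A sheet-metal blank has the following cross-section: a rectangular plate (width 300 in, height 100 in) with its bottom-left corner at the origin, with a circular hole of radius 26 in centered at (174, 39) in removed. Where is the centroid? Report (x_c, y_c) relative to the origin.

x_c = 148.17 in, y_c = 50.84 in

plate: A = 300 × 100 = 30000.00, centroid at (150.00, 50.00).
hole: A = −π·26² = -2123.72, centroid at (174.00, 39.00).
ΣA = 27876.28 in², ΣAx_c = 4130473.31 in³, ΣAy_c = 1417175.05 in³.
x_c = 4130473.31/27876.28 = 148.17 in; y_c = 1417175.05/27876.28 = 50.84 in.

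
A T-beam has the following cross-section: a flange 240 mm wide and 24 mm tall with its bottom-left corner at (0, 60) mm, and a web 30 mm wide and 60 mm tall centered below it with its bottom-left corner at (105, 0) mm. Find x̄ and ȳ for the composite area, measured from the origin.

x̄ = 120.00 mm, ȳ = 62.00 mm

web: A = 30 × 60 = 1800.00, centroid at (120.00, 30.00).
flange: A = 240 × 24 = 5760.00, centroid at (120.00, 72.00).
ΣA = 7560.00 mm², ΣAx̄ = 907200.00 mm³, ΣAȳ = 468720.00 mm³.
x̄ = 907200.00/7560.00 = 120.00 mm; ȳ = 468720.00/7560.00 = 62.00 mm.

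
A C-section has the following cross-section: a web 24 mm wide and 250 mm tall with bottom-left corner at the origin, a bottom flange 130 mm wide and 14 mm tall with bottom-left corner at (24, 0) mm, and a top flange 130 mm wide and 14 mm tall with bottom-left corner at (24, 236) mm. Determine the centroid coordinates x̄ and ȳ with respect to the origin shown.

web: A = 24 × 250 = 6000.00, centroid at (12.00, 125.00).
bottom flange: A = 130 × 14 = 1820.00, centroid at (89.00, 7.00).
top flange: A = 130 × 14 = 1820.00, centroid at (89.00, 243.00).
ΣA = 9640.00 mm²
ΣAx̄ = (6000.00)(12.00) + (1820.00)(89.00) + (1820.00)(89.00) = 395960.00 mm³
ΣAȳ = (6000.00)(125.00) + (1820.00)(7.00) + (1820.00)(243.00) = 1205000.00 mm³
x̄ = 395960.00 / 9640.00 = 41.07 mm
ȳ = 1205000.00 / 9640.00 = 125.00 mm

x̄ = 41.07 mm, ȳ = 125.00 mm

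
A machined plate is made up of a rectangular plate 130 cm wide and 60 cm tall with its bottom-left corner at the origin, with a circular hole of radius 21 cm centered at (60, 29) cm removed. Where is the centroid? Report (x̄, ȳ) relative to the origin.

x̄ = 66.08 cm, ȳ = 30.22 cm

Part | A | x̄ᵢ | ȳᵢ | A·x̄ᵢ | A·ȳᵢ
plate | 7800.00 | 65.00 | 30.00 | 507000.00 | 234000.00
hole | -1385.44 | 60.00 | 29.00 | -83126.54 | -40177.83
Σ | 6414.56 |  |  | 423873.46 | 193822.17
x̄ = 423873.46 / 6414.56 = 66.08 cm
ȳ = 193822.17 / 6414.56 = 30.22 cm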